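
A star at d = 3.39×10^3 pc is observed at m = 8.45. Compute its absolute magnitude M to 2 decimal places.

-4.20

M = m − 5 log₁₀(d/10 pc) = 8.45 − 5 log₁₀(3.39×10^3/10)
  = 8.45 − 5 × 2.530 = 8.45 − 12.65 = -4.20.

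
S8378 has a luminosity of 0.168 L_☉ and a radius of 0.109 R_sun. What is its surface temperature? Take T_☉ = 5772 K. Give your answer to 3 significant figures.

T/T_☉ = (L/L_☉)^(1/4) / (R/R_☉)^(1/2)
T = 5772 × (0.168)^(1/4) / √(0.109) = 5772 × 0.6402 / 0.3302 = 1.119×10^4 K.

1.12×10^4 K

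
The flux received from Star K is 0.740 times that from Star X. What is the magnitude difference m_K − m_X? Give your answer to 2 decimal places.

0.33

m_K − m_X = −2.5 log₁₀(F_K/F_X) = −2.5 log₁₀(0.740) = −2.5 × (-0.131) = 0.327.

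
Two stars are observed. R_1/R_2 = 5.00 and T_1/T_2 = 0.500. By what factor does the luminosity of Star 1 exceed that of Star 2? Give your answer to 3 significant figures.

From the Stefan–Boltzmann law, L ∝ R²T⁴, so
L_1/L_2 = (R_1/R_2)² (T_1/T_2)⁴ = (5.00)² × (0.500)⁴ = 25.00 × 0.06250 = 1.562.

1.56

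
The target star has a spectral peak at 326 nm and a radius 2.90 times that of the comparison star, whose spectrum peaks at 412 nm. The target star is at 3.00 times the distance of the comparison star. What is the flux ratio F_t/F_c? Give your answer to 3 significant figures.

2.38

Wien's law: T_t/T_c = λ_c/λ_t = 412/326 = 1.264.
L_t/L_c = (R_t/R_c)²(T_t/T_c)⁴ = (2.90)²(1.264)⁴ = 21.45.
F_t/F_c = (L_t/L_c)/(d_t/d_c)² = 21.45/(3.00)² = 2.384.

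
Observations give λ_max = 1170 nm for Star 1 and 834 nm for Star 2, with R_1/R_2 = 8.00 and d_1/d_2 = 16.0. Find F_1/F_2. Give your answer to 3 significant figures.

Wien's law: T_1/T_2 = λ_2/λ_1 = 834/1170 = 0.7128.
L_1/L_2 = (R_1/R_2)²(T_1/T_2)⁴ = (8.00)²(0.7128)⁴ = 16.52.
F_1/F_2 = (L_1/L_2)/(d_1/d_2)² = 16.52/(16.0)² = 0.06454.

0.0645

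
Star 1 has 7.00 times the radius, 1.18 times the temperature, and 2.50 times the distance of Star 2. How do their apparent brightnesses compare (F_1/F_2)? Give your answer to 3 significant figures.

15.2

L_1/L_2 = (R_1/R_2)²(T_1/T_2)⁴ = (7.00)² × (1.18)⁴ = 95.00.
F_1/F_2 = (L_1/L_2)/(d_1/d_2)² = 95.00 / (2.50)² = 15.20.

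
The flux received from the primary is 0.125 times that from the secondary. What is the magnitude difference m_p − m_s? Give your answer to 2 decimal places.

m_p − m_s = −2.5 log₁₀(F_p/F_s) = −2.5 log₁₀(0.125) = −2.5 × (-0.903) = 2.258.

2.26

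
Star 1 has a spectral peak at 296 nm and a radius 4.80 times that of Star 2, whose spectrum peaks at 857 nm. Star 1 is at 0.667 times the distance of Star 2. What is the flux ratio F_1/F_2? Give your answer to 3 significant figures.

3.64×10^3

Wien's law: T_1/T_2 = λ_2/λ_1 = 857/296 = 2.895.
L_1/L_2 = (R_1/R_2)²(T_1/T_2)⁴ = (4.80)²(2.895)⁴ = 1619.
F_1/F_2 = (L_1/L_2)/(d_1/d_2)² = 1619/(0.667)² = 3639.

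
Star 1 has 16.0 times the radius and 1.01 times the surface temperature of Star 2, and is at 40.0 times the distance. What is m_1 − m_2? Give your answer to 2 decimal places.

1.95

L_1/L_2 = (16.0)²(1.01)⁴ = 266.4.
F_1/F_2 = (L_1/L_2)/(d_1/d_2)² = 266.4/1600 = 0.1665.
m_1 − m_2 = −2.5 log₁₀(0.1665) = 1.95.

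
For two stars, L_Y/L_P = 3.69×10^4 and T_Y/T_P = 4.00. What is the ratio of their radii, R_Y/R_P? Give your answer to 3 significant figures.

12.0

L ∝ R²T⁴ gives R ∝ √L / T², so
R_Y/R_P = √(3.69×10^4) / (4.00)² = 192.1 / 16.00 = 12.01.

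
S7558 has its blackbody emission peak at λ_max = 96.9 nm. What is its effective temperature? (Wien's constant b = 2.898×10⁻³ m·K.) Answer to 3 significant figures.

T = b/λ_max = 2.898×10⁻³ / (96.9×10⁻⁹) = 2.991×10^4 K.

2.99×10^4 K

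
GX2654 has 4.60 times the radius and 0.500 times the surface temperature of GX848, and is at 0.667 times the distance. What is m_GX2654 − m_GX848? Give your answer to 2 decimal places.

L_GX2654/L_GX848 = (4.60)²(0.500)⁴ = 1.322.
F_GX2654/F_GX848 = (L_GX2654/L_GX848)/(d_GX2654/d_GX848)² = 1.322/0.4449 = 2.973.
m_GX2654 − m_GX848 = −2.5 log₁₀(2.973) = -1.18.

-1.18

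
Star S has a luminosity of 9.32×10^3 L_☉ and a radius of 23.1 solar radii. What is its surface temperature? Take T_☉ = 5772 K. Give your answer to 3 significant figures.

T/T_☉ = (L/L_☉)^(1/4) / (R/R_☉)^(1/2)
T = 5772 × (9.32×10^3)^(1/4) / √(23.1) = 5772 × 9.825 / 4.806 = 1.180×10^4 K.

1.18×10^4 K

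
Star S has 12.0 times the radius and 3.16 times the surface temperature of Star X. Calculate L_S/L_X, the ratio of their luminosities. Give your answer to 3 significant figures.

1.44×10^4

From the Stefan–Boltzmann law, L ∝ R²T⁴, so
L_S/L_X = (R_S/R_X)² (T_S/T_X)⁴ = (12.0)² × (3.16)⁴ = 144.0 × 99.71 = 1.436×10^4.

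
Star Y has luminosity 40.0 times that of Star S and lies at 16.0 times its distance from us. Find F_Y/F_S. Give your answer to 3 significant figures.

0.156

F = L/(4πd²), so F_Y/F_S = (L_Y/L_S) / (d_Y/d_S)²
= 40.0 / (16.0)² = 40.0 / 256.0 = 0.1562.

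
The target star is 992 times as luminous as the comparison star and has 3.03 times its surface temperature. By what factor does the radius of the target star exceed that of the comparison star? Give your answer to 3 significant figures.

L ∝ R²T⁴ gives R ∝ √L / T², so
R_t/R_c = √(992) / (3.03)² = 31.50 / 9.181 = 3.431.

3.43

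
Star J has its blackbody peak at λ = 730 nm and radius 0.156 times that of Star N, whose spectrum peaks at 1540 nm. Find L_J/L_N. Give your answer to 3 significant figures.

Wien's law gives T ∝ 1/λ_max, so T_J/T_N = λ_N/λ_J = 1540/730 = 2.110.
Then L ∝ R²T⁴ gives L_J/L_N = (0.156)² × (2.110)⁴ = 0.02434 × 19.81 = 0.4820.

0.482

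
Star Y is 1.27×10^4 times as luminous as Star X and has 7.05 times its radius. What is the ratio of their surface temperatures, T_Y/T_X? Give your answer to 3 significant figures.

4.00

L ∝ R²T⁴ gives T ∝ (L/R²)^(1/4), so
T_Y/T_X = (1.27×10^4 / 7.05²)^(1/4) = (255.5)^(1/4) = 3.998.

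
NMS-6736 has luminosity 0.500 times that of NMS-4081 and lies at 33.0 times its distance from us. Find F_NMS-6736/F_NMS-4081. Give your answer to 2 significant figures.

4.6×10^-4

F = L/(4πd²), so F_NMS-6736/F_NMS-4081 = (L_NMS-6736/L_NMS-4081) / (d_NMS-6736/d_NMS-4081)²
= 0.500 / (33.0)² = 0.500 / 1089 = 4.591×10^-4.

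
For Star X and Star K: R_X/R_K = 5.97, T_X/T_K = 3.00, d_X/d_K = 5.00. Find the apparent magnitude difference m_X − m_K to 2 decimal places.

L_X/L_K = (5.97)²(3.00)⁴ = 2887.
F_X/F_K = (L_X/L_K)/(d_X/d_K)² = 2887/25.00 = 115.5.
m_X − m_K = −2.5 log₁₀(115.5) = -5.16.

-5.16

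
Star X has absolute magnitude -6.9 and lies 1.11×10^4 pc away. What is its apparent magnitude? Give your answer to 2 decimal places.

m = M + 5 log₁₀(d/10 pc) = -6.9 + 5 log₁₀(1.11×10^4/10)
  = -6.9 + 5 × 3.045 = -6.9 + 15.23 = 8.33.

8.33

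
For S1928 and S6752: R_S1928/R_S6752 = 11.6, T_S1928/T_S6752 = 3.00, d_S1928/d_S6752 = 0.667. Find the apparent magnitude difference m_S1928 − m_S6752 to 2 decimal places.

L_S1928/L_S6752 = (11.6)²(3.00)⁴ = 1.090×10^4.
F_S1928/F_S6752 = (L_S1928/L_S6752)/(d_S1928/d_S6752)² = 1.090×10^4/0.4449 = 2.450×10^4.
m_S1928 − m_S6752 = −2.5 log₁₀(2.450×10^4) = -10.97.

-10.97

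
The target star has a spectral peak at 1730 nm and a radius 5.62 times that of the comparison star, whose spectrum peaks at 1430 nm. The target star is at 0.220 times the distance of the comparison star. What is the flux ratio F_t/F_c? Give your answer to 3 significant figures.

305

Wien's law: T_t/T_c = λ_c/λ_t = 1430/1730 = 0.8266.
L_t/L_c = (R_t/R_c)²(T_t/T_c)⁴ = (5.62)²(0.8266)⁴ = 14.74.
F_t/F_c = (L_t/L_c)/(d_t/d_c)² = 14.74/(0.220)² = 304.6.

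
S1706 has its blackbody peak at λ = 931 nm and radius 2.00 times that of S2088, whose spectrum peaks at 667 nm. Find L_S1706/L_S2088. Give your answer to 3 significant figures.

Wien's law gives T ∝ 1/λ_max, so T_S1706/T_S2088 = λ_S2088/λ_S1706 = 667/931 = 0.7164.
Then L ∝ R²T⁴ gives L_S1706/L_S2088 = (2.00)² × (0.7164)⁴ = 4.000 × 0.2635 = 1.054.

1.05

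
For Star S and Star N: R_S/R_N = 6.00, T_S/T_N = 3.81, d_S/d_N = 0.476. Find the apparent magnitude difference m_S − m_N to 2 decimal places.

-11.31

L_S/L_N = (6.00)²(3.81)⁴ = 7586.
F_S/F_N = (L_S/L_N)/(d_S/d_N)² = 7586/0.2266 = 3.348×10^4.
m_S − m_N = −2.5 log₁₀(3.348×10^4) = -11.31.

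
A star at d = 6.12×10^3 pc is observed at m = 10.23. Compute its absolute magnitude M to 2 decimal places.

-3.70

M = m − 5 log₁₀(d/10 pc) = 10.23 − 5 log₁₀(6.12×10^3/10)
  = 10.23 − 5 × 2.787 = 10.23 − 13.93 = -3.70.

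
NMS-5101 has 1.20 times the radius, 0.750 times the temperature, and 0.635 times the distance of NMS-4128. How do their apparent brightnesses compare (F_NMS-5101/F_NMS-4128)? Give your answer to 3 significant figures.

L_NMS-5101/L_NMS-4128 = (R_NMS-5101/R_NMS-4128)²(T_NMS-5101/T_NMS-4128)⁴ = (1.20)² × (0.750)⁴ = 0.4556.
F_NMS-5101/F_NMS-4128 = (L_NMS-5101/L_NMS-4128)/(d_NMS-5101/d_NMS-4128)² = 0.4556 / (0.635)² = 1.130.

1.13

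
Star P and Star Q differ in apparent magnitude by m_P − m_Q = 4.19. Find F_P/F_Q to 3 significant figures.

0.0211

F_P/F_Q = 10^(−(m_P − m_Q)/2.5) = 10^(-4.19/2.5) = 10^-1.676 = 0.02109.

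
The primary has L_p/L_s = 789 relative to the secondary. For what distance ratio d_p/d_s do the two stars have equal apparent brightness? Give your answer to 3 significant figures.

Equal flux requires L_p/d_p² = L_s/d_s², so d_p/d_s = √(L_p/L_s)
= √(789) = 28.09.

28.1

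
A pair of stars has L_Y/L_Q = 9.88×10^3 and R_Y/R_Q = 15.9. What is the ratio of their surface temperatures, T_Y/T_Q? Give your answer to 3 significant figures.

L ∝ R²T⁴ gives T ∝ (L/R²)^(1/4), so
T_Y/T_Q = (9.88×10^3 / 15.9²)^(1/4) = (39.08)^(1/4) = 2.500.

2.50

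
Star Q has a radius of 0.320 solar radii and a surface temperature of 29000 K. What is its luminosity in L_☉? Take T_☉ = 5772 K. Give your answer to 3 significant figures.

L/L_☉ = (R/R_☉)² (T/T_☉)⁴ = (0.320)² × (29000/5772)⁴
       = 0.1024 × (5.024)⁴ = 0.1024 × 637.2 = 65.25.

65.3 L_☉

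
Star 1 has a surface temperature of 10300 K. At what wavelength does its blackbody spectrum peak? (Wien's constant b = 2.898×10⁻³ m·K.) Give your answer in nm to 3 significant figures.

λ_max = b/T = 2.898×10⁻³ / 10300 = 2.81×10^-7 m = 281.4 nm.

281 nm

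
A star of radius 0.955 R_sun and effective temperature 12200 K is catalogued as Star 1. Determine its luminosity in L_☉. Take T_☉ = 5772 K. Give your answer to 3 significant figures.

18.2 L_☉

L/L_☉ = (R/R_☉)² (T/T_☉)⁴ = (0.955)² × (12200/5772)⁴
       = 0.9120 × (2.114)⁴ = 0.9120 × 19.96 = 18.20.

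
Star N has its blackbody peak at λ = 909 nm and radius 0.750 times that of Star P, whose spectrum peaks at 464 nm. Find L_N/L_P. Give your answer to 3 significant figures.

Wien's law gives T ∝ 1/λ_max, so T_N/T_P = λ_P/λ_N = 464/909 = 0.5105.
Then L ∝ R²T⁴ gives L_N/L_P = (0.750)² × (0.5105)⁴ = 0.5625 × 0.06789 = 0.03819.

0.0382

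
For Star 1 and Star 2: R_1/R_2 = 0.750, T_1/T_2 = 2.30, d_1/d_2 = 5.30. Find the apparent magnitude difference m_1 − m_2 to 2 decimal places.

L_1/L_2 = (0.750)²(2.30)⁴ = 15.74.
F_1/F_2 = (L_1/L_2)/(d_1/d_2)² = 15.74/28.09 = 0.5604.
m_1 − m_2 = −2.5 log₁₀(0.5604) = 0.63.

0.63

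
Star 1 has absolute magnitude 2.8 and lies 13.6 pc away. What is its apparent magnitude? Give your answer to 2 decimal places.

3.47

m = M + 5 log₁₀(d/10 pc) = 2.8 + 5 log₁₀(13.6/10)
  = 2.8 + 5 × 0.134 = 2.8 + 0.67 = 3.47.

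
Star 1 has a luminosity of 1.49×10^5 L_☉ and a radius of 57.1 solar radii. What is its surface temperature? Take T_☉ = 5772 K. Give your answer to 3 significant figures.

1.50×10^4 K

T/T_☉ = (L/L_☉)^(1/4) / (R/R_☉)^(1/2)
T = 5772 × (1.49×10^5)^(1/4) / √(57.1) = 5772 × 19.65 / 7.556 = 1.501×10^4 K.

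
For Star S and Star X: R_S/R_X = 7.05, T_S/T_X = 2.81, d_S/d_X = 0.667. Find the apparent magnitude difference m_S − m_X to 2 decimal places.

-9.61

L_S/L_X = (7.05)²(2.81)⁴ = 3099.
F_S/F_X = (L_S/L_X)/(d_S/d_X)² = 3099/0.4449 = 6965.
m_S − m_X = −2.5 log₁₀(6965) = -9.61.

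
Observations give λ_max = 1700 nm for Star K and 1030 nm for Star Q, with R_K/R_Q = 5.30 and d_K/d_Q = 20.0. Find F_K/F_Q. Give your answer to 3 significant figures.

Wien's law: T_K/T_Q = λ_Q/λ_K = 1030/1700 = 0.6059.
L_K/L_Q = (R_K/R_Q)²(T_K/T_Q)⁴ = (5.30)²(0.6059)⁴ = 3.785.
F_K/F_Q = (L_K/L_Q)/(d_K/d_Q)² = 3.785/(20.0)² = 0.009463.

0.00946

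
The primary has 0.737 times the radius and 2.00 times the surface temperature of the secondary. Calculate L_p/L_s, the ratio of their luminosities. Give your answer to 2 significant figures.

From the Stefan–Boltzmann law, L ∝ R²T⁴, so
L_p/L_s = (R_p/R_s)² (T_p/T_s)⁴ = (0.737)² × (2.00)⁴ = 0.5432 × 16.00 = 8.691.

8.7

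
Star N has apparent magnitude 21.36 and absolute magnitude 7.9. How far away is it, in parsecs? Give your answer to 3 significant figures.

4.92×10^3 pc

m − M = 5 log₁₀(d/10 pc)
21.36 − (7.9) = 13.46 = 5 log₁₀(d/10)
d = 10 × 10^(13.46/5) = 10 × 10^2.692 = 4920 pc.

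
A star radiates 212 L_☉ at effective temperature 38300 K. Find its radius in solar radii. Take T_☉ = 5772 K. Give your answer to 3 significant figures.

0.331 solar radii

R/R_☉ = √(L/L_☉) / (T/T_☉)² = √(212) / (6.635)²
       = 14.56 / 44.03 = 0.3307.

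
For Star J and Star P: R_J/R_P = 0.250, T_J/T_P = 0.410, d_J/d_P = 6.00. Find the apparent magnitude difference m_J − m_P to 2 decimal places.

10.77

L_J/L_P = (0.250)²(0.410)⁴ = 0.001766.
F_J/F_P = (L_J/L_P)/(d_J/d_P)² = 0.001766/36.00 = 4.906×10^-5.
m_J − m_P = −2.5 log₁₀(4.906×10^-5) = 10.77.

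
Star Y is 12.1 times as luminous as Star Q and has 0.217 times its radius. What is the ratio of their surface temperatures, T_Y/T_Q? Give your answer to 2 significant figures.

4.0

L ∝ R²T⁴ gives T ∝ (L/R²)^(1/4), so
T_Y/T_Q = (12.1 / 0.217²)^(1/4) = (257.0)^(1/4) = 4.004.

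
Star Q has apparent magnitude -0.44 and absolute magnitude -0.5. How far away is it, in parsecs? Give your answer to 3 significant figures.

m − M = 5 log₁₀(d/10 pc)
-0.44 − (-0.5) = 0.06 = 5 log₁₀(d/10)
d = 10 × 10^(0.06/5) = 10 × 10^0.012 = 10.28 pc.

10.3 pc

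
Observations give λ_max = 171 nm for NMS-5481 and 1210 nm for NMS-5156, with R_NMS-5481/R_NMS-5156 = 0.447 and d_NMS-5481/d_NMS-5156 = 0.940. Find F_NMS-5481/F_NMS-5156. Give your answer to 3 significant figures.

Wien's law: T_NMS-5481/T_NMS-5156 = λ_NMS-5156/λ_NMS-5481 = 1210/171 = 7.076.
L_NMS-5481/L_NMS-5156 = (R_NMS-5481/R_NMS-5156)²(T_NMS-5481/T_NMS-5156)⁴ = (0.447)²(7.076)⁴ = 500.9.
F_NMS-5481/F_NMS-5156 = (L_NMS-5481/L_NMS-5156)/(d_NMS-5481/d_NMS-5156)² = 500.9/(0.940)² = 566.9.

567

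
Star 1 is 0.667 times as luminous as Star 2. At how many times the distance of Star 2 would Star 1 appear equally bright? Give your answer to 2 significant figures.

Equal flux requires L_1/d_1² = L_2/d_2², so d_1/d_2 = √(L_1/L_2)
= √(0.667) = 0.8167.

0.82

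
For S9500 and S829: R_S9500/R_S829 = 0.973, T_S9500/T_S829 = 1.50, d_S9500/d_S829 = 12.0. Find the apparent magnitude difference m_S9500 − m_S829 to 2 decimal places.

L_S9500/L_S829 = (0.973)²(1.50)⁴ = 4.793.
F_S9500/F_S829 = (L_S9500/L_S829)/(d_S9500/d_S829)² = 4.793/144.0 = 0.03328.
m_S9500 − m_S829 = −2.5 log₁₀(0.03328) = 3.69.

3.69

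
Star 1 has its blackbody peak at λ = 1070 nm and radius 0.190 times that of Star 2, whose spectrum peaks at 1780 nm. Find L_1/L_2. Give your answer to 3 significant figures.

Wien's law gives T ∝ 1/λ_max, so T_1/T_2 = λ_2/λ_1 = 1780/1070 = 1.664.
Then L ∝ R²T⁴ gives L_1/L_2 = (0.190)² × (1.664)⁴ = 0.03610 × 7.659 = 0.2765.

0.276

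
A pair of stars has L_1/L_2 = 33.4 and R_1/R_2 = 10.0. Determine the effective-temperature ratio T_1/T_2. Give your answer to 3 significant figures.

0.760

L ∝ R²T⁴ gives T ∝ (L/R²)^(1/4), so
T_1/T_2 = (33.4 / 10.0²)^(1/4) = (0.3340)^(1/4) = 0.7602.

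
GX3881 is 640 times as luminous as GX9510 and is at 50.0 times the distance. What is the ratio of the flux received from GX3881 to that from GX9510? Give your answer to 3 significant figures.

0.256

F = L/(4πd²), so F_GX3881/F_GX9510 = (L_GX3881/L_GX9510) / (d_GX3881/d_GX9510)²
= 640 / (50.0)² = 640 / 2500 = 0.2560.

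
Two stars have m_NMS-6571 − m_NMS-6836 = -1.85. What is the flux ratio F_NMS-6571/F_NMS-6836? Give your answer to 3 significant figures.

5.50

F_NMS-6571/F_NMS-6836 = 10^(−(m_NMS-6571 − m_NMS-6836)/2.5) = 10^(1.85/2.5) = 10^0.740 = 5.495.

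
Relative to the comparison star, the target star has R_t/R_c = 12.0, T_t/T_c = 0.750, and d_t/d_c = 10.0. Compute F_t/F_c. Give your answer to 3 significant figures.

L_t/L_c = (R_t/R_c)²(T_t/T_c)⁴ = (12.0)² × (0.750)⁴ = 45.56.
F_t/F_c = (L_t/L_c)/(d_t/d_c)² = 45.56 / (10.0)² = 0.4556.

0.456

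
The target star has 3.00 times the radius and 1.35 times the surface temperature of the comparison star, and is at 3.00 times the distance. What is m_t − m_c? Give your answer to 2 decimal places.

L_t/L_c = (3.00)²(1.35)⁴ = 29.89.
F_t/F_c = (L_t/L_c)/(d_t/d_c)² = 29.89/9.000 = 3.322.
m_t − m_c = −2.5 log₁₀(3.322) = -1.30.

-1.30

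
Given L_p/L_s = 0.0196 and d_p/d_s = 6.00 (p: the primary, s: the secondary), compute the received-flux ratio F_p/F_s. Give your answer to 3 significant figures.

F = L/(4πd²), so F_p/F_s = (L_p/L_s) / (d_p/d_s)²
= 0.0196 / (6.00)² = 0.0196 / 36.00 = 5.444×10^-4.

5.44×10^-4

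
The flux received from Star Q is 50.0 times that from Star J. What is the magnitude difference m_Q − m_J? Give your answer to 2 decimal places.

m_Q − m_J = −2.5 log₁₀(F_Q/F_J) = −2.5 log₁₀(50.0) = −2.5 × (1.699) = -4.247.

-4.25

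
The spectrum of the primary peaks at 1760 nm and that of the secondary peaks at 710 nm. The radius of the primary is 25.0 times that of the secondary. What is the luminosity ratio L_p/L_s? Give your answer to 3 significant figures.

16.6

Wien's law gives T ∝ 1/λ_max, so T_p/T_s = λ_s/λ_p = 710/1760 = 0.4034.
Then L ∝ R²T⁴ gives L_p/L_s = (25.0)² × (0.4034)⁴ = 625.0 × 0.02648 = 16.55.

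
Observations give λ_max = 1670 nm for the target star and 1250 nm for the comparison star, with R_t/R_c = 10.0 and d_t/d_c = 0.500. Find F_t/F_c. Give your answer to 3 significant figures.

126

Wien's law: T_t/T_c = λ_c/λ_t = 1250/1670 = 0.7485.
L_t/L_c = (R_t/R_c)²(T_t/T_c)⁴ = (10.0)²(0.7485)⁴ = 31.39.
F_t/F_c = (L_t/L_c)/(d_t/d_c)² = 31.39/(0.500)² = 125.6.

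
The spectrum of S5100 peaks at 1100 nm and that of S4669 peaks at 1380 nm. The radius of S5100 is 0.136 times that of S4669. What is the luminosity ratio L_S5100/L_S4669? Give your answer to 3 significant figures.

Wien's law gives T ∝ 1/λ_max, so T_S5100/T_S4669 = λ_S4669/λ_S5100 = 1380/1100 = 1.255.
Then L ∝ R²T⁴ gives L_S5100/L_S4669 = (0.136)² × (1.255)⁴ = 0.01850 × 2.477 = 0.04582.

0.0458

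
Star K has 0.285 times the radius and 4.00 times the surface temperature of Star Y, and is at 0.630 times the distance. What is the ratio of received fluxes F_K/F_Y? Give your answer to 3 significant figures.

L_K/L_Y = (R_K/R_Y)²(T_K/T_Y)⁴ = (0.285)² × (4.00)⁴ = 20.79.
F_K/F_Y = (L_K/L_Y)/(d_K/d_Y)² = 20.79 / (0.630)² = 52.39.

52.4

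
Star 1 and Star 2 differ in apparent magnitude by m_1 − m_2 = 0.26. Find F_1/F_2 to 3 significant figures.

0.787

F_1/F_2 = 10^(−(m_1 − m_2)/2.5) = 10^(-0.26/2.5) = 10^-0.104 = 0.7870.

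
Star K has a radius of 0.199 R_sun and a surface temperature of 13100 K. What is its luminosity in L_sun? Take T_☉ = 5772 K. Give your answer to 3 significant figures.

1.05 L_sun

L/L_☉ = (R/R_☉)² (T/T_☉)⁴ = (0.199)² × (13100/5772)⁴
       = 0.03960 × (2.270)⁴ = 0.03960 × 26.53 = 1.051.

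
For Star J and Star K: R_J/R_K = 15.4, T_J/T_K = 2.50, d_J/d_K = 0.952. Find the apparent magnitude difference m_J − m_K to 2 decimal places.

L_J/L_K = (15.4)²(2.50)⁴ = 9264.
F_J/F_K = (L_J/L_K)/(d_J/d_K)² = 9264/0.9063 = 1.022×10^4.
m_J − m_K = −2.5 log₁₀(1.022×10^4) = -10.02.

-10.02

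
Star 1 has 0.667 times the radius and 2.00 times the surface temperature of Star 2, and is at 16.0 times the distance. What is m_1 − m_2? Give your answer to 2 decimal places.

L_1/L_2 = (0.667)²(2.00)⁴ = 7.118.
F_1/F_2 = (L_1/L_2)/(d_1/d_2)² = 7.118/256.0 = 0.02781.
m_1 − m_2 = −2.5 log₁₀(0.02781) = 3.89.

3.89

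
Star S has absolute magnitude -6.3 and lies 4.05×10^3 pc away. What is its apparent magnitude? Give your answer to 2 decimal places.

m = M + 5 log₁₀(d/10 pc) = -6.3 + 5 log₁₀(4.05×10^3/10)
  = -6.3 + 5 × 2.607 = -6.3 + 13.04 = 6.74.

6.74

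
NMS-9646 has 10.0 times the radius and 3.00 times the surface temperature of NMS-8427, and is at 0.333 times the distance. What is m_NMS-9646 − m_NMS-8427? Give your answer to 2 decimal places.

-12.16

L_NMS-9646/L_NMS-8427 = (10.0)²(3.00)⁴ = 8100.
F_NMS-9646/F_NMS-8427 = (L_NMS-9646/L_NMS-8427)/(d_NMS-9646/d_NMS-8427)² = 8100/0.1109 = 7.305×10^4.
m_NMS-9646 − m_NMS-8427 = −2.5 log₁₀(7.305×10^4) = -12.16.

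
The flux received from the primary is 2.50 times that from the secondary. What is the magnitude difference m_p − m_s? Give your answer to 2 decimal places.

-0.99

m_p − m_s = −2.5 log₁₀(F_p/F_s) = −2.5 log₁₀(2.50) = −2.5 × (0.398) = -0.995.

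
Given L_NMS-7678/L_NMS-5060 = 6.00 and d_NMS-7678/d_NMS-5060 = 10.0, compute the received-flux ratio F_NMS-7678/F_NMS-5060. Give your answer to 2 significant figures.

0.060

F = L/(4πd²), so F_NMS-7678/F_NMS-5060 = (L_NMS-7678/L_NMS-5060) / (d_NMS-7678/d_NMS-5060)²
= 6.00 / (10.0)² = 6.00 / 100.0 = 0.06000.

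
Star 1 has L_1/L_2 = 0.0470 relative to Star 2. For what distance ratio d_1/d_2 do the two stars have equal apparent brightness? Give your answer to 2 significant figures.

Equal flux requires L_1/d_1² = L_2/d_2², so d_1/d_2 = √(L_1/L_2)
= √(0.0470) = 0.2168.

0.22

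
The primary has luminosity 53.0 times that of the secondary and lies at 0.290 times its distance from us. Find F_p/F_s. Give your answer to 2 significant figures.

F = L/(4πd²), so F_p/F_s = (L_p/L_s) / (d_p/d_s)²
= 53.0 / (0.290)² = 53.0 / 0.08410 = 630.2.

6.3×10^2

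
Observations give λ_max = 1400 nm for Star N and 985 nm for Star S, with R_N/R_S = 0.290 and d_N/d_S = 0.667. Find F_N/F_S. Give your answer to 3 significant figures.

0.0463

Wien's law: T_N/T_S = λ_S/λ_N = 985/1400 = 0.7036.
L_N/L_S = (R_N/R_S)²(T_N/T_S)⁴ = (0.290)²(0.7036)⁴ = 0.02061.
F_N/F_S = (L_N/L_S)/(d_N/d_S)² = 0.02061/(0.667)² = 0.04632.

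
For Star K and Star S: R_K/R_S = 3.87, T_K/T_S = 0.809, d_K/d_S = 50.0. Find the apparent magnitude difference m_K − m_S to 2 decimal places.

6.48

L_K/L_S = (3.87)²(0.809)⁴ = 6.415.
F_K/F_S = (L_K/L_S)/(d_K/d_S)² = 6.415/2500 = 0.002566.
m_K − m_S = −2.5 log₁₀(0.002566) = 6.48.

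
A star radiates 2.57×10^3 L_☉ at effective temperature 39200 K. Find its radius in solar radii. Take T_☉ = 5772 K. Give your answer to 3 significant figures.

1.10 solar radii

R/R_☉ = √(L/L_☉) / (T/T_☉)² = √(2.57×10^3) / (6.791)²
       = 50.70 / 46.12 = 1.099.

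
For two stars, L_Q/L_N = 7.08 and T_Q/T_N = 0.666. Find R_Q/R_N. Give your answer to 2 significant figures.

6.0

L ∝ R²T⁴ gives R ∝ √L / T², so
R_Q/R_N = √(7.08) / (0.666)² = 2.661 / 0.4436 = 5.999.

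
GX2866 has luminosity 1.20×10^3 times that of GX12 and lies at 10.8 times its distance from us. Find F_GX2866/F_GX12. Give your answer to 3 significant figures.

10.3

F = L/(4πd²), so F_GX2866/F_GX12 = (L_GX2866/L_GX12) / (d_GX2866/d_GX12)²
= 1.20×10^3 / (10.8)² = 1.20×10^3 / 116.6 = 10.29.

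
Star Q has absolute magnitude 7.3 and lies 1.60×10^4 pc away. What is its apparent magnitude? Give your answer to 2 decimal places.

m = M + 5 log₁₀(d/10 pc) = 7.3 + 5 log₁₀(1.60×10^4/10)
  = 7.3 + 5 × 3.204 = 7.3 + 16.02 = 23.32.

23.32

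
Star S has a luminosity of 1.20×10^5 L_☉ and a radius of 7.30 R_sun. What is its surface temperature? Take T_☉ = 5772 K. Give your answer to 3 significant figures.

T/T_☉ = (L/L_☉)^(1/4) / (R/R_☉)^(1/2)
T = 5772 × (1.20×10^5)^(1/4) / √(7.30) = 5772 × 18.61 / 2.702 = 3.976×10^4 K.

3.98×10^4 K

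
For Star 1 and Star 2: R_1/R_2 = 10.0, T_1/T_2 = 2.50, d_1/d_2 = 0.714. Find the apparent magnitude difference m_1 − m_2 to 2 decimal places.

-9.71

L_1/L_2 = (10.0)²(2.50)⁴ = 3906.
F_1/F_2 = (L_1/L_2)/(d_1/d_2)² = 3906/0.5098 = 7662.
m_1 − m_2 = −2.5 log₁₀(7662) = -9.71.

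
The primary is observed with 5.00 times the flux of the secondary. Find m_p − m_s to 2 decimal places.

m_p − m_s = −2.5 log₁₀(F_p/F_s) = −2.5 log₁₀(5.00) = −2.5 × (0.699) = -1.747.

-1.75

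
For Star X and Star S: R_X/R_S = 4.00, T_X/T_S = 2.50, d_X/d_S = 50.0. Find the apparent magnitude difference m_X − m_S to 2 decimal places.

1.51

L_X/L_S = (4.00)²(2.50)⁴ = 625.0.
F_X/F_S = (L_X/L_S)/(d_X/d_S)² = 625.0/2500 = 0.2500.
m_X − m_S = −2.5 log₁₀(0.2500) = 1.51.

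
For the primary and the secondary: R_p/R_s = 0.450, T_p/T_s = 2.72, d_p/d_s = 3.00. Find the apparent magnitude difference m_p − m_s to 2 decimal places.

L_p/L_s = (0.450)²(2.72)⁴ = 11.08.
F_p/F_s = (L_p/L_s)/(d_p/d_s)² = 11.08/9.000 = 1.232.
m_p − m_s = −2.5 log₁₀(1.232) = -0.23.

-0.23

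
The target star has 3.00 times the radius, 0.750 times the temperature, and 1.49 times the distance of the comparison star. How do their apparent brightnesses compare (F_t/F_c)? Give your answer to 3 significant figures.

1.28

L_t/L_c = (R_t/R_c)²(T_t/T_c)⁴ = (3.00)² × (0.750)⁴ = 2.848.
F_t/F_c = (L_t/L_c)/(d_t/d_c)² = 2.848 / (1.49)² = 1.283.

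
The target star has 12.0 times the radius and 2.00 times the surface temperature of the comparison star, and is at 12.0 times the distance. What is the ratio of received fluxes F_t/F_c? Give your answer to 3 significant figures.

L_t/L_c = (R_t/R_c)²(T_t/T_c)⁴ = (12.0)² × (2.00)⁴ = 2304.
F_t/F_c = (L_t/L_c)/(d_t/d_c)² = 2304 / (12.0)² = 16.00.

16.0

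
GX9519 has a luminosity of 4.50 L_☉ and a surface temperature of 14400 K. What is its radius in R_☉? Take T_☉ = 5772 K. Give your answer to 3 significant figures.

0.341 R_☉

R/R_☉ = √(L/L_☉) / (T/T_☉)² = √(4.50) / (2.495)²
       = 2.121 / 6.224 = 0.3408.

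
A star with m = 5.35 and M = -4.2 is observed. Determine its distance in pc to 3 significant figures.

813 pc

m − M = 5 log₁₀(d/10 pc)
5.35 − (-4.2) = 9.55 = 5 log₁₀(d/10)
d = 10 × 10^(9.55/5) = 10 × 10^1.910 = 812.8 pc.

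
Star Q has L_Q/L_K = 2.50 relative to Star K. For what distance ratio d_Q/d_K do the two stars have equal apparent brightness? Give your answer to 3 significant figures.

Equal flux requires L_Q/d_Q² = L_K/d_K², so d_Q/d_K = √(L_Q/L_K)
= √(2.50) = 1.581.

1.58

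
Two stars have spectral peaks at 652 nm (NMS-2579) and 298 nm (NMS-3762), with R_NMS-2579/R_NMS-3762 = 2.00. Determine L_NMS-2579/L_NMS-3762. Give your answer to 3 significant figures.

Wien's law gives T ∝ 1/λ_max, so T_NMS-2579/T_NMS-3762 = λ_NMS-3762/λ_NMS-2579 = 298/652 = 0.4571.
Then L ∝ R²T⁴ gives L_NMS-2579/L_NMS-3762 = (2.00)² × (0.4571)⁴ = 4.000 × 0.04364 = 0.1746.

0.175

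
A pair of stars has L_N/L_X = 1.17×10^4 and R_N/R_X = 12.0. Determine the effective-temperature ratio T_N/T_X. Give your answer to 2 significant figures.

3.0

L ∝ R²T⁴ gives T ∝ (L/R²)^(1/4), so
T_N/T_X = (1.17×10^4 / 12.0²)^(1/4) = (81.25)^(1/4) = 3.002.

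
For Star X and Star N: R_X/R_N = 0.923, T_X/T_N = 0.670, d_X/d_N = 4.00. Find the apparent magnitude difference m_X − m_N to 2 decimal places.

4.92

L_X/L_N = (0.923)²(0.670)⁴ = 0.1717.
F_X/F_N = (L_X/L_N)/(d_X/d_N)² = 0.1717/16.00 = 0.01073.
m_X − m_N = −2.5 log₁₀(0.01073) = 4.92.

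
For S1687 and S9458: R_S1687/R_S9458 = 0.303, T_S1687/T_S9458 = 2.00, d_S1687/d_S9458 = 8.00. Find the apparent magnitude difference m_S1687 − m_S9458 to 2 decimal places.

4.10

L_S1687/L_S9458 = (0.303)²(2.00)⁴ = 1.469.
F_S1687/F_S9458 = (L_S1687/L_S9458)/(d_S1687/d_S9458)² = 1.469/64.00 = 0.02295.
m_S1687 − m_S9458 = −2.5 log₁₀(0.02295) = 4.10.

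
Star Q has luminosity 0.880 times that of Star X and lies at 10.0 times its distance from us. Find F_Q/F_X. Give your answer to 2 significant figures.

0.0088

F = L/(4πd²), so F_Q/F_X = (L_Q/L_X) / (d_Q/d_X)²
= 0.880 / (10.0)² = 0.880 / 100.0 = 0.008800.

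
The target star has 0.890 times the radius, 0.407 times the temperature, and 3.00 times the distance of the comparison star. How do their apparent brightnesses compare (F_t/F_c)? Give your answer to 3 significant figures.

0.00241

L_t/L_c = (R_t/R_c)²(T_t/T_c)⁴ = (0.890)² × (0.407)⁴ = 0.02173.
F_t/F_c = (L_t/L_c)/(d_t/d_c)² = 0.02173 / (3.00)² = 0.002415.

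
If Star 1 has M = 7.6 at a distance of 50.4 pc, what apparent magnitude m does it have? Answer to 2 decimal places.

11.11

m = M + 5 log₁₀(d/10 pc) = 7.6 + 5 log₁₀(50.4/10)
  = 7.6 + 5 × 0.702 = 7.6 + 3.51 = 11.11.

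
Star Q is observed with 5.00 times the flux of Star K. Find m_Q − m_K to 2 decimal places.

-1.75

m_Q − m_K = −2.5 log₁₀(F_Q/F_K) = −2.5 log₁₀(5.00) = −2.5 × (0.699) = -1.747.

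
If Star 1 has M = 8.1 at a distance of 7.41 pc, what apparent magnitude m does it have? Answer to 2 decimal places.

m = M + 5 log₁₀(d/10 pc) = 8.1 + 5 log₁₀(7.41/10)
  = 8.1 + 5 × -0.130 = 8.1 + -0.65 = 7.45.

7.45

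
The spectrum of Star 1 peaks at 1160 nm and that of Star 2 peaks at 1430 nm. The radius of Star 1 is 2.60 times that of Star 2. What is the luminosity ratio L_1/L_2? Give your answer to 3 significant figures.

15.6

Wien's law gives T ∝ 1/λ_max, so T_1/T_2 = λ_2/λ_1 = 1430/1160 = 1.233.
Then L ∝ R²T⁴ gives L_1/L_2 = (2.60)² × (1.233)⁴ = 6.760 × 2.309 = 15.61.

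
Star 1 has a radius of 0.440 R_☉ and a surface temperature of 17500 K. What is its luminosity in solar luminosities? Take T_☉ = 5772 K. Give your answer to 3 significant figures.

L/L_☉ = (R/R_☉)² (T/T_☉)⁴ = (0.440)² × (17500/5772)⁴
       = 0.1936 × (3.032)⁴ = 0.1936 × 84.50 = 16.36.

16.4 solar luminosities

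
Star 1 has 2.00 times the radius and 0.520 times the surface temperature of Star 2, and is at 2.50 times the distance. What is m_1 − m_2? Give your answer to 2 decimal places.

3.32

L_1/L_2 = (2.00)²(0.520)⁴ = 0.2925.
F_1/F_2 = (L_1/L_2)/(d_1/d_2)² = 0.2925/6.250 = 0.04679.
m_1 − m_2 = −2.5 log₁₀(0.04679) = 3.32.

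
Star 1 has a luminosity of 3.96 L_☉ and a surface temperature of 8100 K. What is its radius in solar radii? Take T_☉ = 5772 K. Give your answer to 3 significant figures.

1.01 solar radii

R/R_☉ = √(L/L_☉) / (T/T_☉)² = √(3.96) / (1.403)²
       = 1.990 / 1.969 = 1.010.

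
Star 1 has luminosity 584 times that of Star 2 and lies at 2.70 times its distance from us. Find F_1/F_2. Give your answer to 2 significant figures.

F = L/(4πd²), so F_1/F_2 = (L_1/L_2) / (d_1/d_2)²
= 584 / (2.70)² = 584 / 7.290 = 80.11.

80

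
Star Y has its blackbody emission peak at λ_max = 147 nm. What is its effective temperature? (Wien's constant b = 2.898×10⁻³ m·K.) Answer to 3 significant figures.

1.97×10^4 K

T = b/λ_max = 2.898×10⁻³ / (147×10⁻⁹) = 1.971×10^4 K.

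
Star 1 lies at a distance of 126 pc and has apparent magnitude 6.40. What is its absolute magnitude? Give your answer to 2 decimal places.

M = m − 5 log₁₀(d/10 pc) = 6.40 − 5 log₁₀(126/10)
  = 6.40 − 5 × 1.100 = 6.40 − 5.50 = 0.90.

0.90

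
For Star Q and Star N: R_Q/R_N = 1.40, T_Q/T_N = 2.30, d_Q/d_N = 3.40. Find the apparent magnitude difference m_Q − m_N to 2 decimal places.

-1.69

L_Q/L_N = (1.40)²(2.30)⁴ = 54.85.
F_Q/F_N = (L_Q/L_N)/(d_Q/d_N)² = 54.85/11.56 = 4.745.
m_Q − m_N = −2.5 log₁₀(4.745) = -1.69.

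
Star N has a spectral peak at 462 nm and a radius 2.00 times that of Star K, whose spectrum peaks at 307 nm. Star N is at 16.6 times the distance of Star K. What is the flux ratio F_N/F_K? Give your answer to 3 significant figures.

0.00283

Wien's law: T_N/T_K = λ_K/λ_N = 307/462 = 0.6645.
L_N/L_K = (R_N/R_K)²(T_N/T_K)⁴ = (2.00)²(0.6645)⁴ = 0.7799.
F_N/F_K = (L_N/L_K)/(d_N/d_K)² = 0.7799/(16.6)² = 0.002830.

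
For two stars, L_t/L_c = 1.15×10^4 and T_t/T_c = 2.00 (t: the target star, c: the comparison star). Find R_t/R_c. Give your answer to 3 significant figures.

26.8

L ∝ R²T⁴ gives R ∝ √L / T², so
R_t/R_c = √(1.15×10^4) / (2.00)² = 107.2 / 4.000 = 26.81.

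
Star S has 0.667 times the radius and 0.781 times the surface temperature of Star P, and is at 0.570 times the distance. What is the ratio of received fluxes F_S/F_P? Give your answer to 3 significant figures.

L_S/L_P = (R_S/R_P)²(T_S/T_P)⁴ = (0.667)² × (0.781)⁴ = 0.1655.
F_S/F_P = (L_S/L_P)/(d_S/d_P)² = 0.1655 / (0.570)² = 0.5095.

0.509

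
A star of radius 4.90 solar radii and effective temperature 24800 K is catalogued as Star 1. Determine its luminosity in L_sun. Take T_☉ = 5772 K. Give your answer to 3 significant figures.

8.18×10^3 L_sun

L/L_☉ = (R/R_☉)² (T/T_☉)⁴ = (4.90)² × (24800/5772)⁴
       = 24.01 × (4.297)⁴ = 24.01 × 340.8 = 8183.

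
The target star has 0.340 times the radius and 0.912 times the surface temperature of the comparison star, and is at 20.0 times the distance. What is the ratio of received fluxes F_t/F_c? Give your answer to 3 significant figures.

L_t/L_c = (R_t/R_c)²(T_t/T_c)⁴ = (0.340)² × (0.912)⁴ = 0.07997.
F_t/F_c = (L_t/L_c)/(d_t/d_c)² = 0.07997 / (20.0)² = 1.999×10^-4.

2.00×10^-4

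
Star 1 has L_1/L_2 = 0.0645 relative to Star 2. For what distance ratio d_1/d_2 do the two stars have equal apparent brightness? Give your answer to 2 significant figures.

Equal flux requires L_1/d_1² = L_2/d_2², so d_1/d_2 = √(L_1/L_2)
= √(0.0645) = 0.2540.

0.25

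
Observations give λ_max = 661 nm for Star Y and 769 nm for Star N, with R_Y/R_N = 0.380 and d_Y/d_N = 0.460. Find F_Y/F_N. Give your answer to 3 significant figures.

Wien's law: T_Y/T_N = λ_N/λ_Y = 769/661 = 1.163.
L_Y/L_N = (R_Y/R_N)²(T_Y/T_N)⁴ = (0.380)²(1.163)⁴ = 0.2645.
F_Y/F_N = (L_Y/L_N)/(d_Y/d_N)² = 0.2645/(0.460)² = 1.250.

1.25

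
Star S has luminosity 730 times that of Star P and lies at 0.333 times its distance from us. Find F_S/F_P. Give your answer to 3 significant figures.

6.58×10^3

F = L/(4πd²), so F_S/F_P = (L_S/L_P) / (d_S/d_P)²
= 730 / (0.333)² = 730 / 0.1109 = 6583.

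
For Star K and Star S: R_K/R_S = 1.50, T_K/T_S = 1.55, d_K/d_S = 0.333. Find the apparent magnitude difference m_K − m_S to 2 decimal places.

L_K/L_S = (1.50)²(1.55)⁴ = 12.99.
F_K/F_S = (L_K/L_S)/(d_K/d_S)² = 12.99/0.1109 = 117.1.
m_K − m_S = −2.5 log₁₀(117.1) = -5.17.

-5.17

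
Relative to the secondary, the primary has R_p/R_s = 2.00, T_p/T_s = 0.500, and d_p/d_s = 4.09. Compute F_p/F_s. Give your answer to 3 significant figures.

0.0149

L_p/L_s = (R_p/R_s)²(T_p/T_s)⁴ = (2.00)² × (0.500)⁴ = 0.2500.
F_p/F_s = (L_p/L_s)/(d_p/d_s)² = 0.2500 / (4.09)² = 0.01494.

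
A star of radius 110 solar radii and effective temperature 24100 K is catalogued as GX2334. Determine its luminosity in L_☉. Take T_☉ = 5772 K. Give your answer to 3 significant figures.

3.68×10^6 L_☉

L/L_☉ = (R/R_☉)² (T/T_☉)⁴ = (110)² × (24100/5772)⁴
       = 1.210×10^4 × (4.175)⁴ = 1.210×10^4 × 303.9 = 3.677×10^6.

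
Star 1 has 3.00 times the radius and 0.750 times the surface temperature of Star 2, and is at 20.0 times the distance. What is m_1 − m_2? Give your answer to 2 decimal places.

5.37

L_1/L_2 = (3.00)²(0.750)⁴ = 2.848.
F_1/F_2 = (L_1/L_2)/(d_1/d_2)² = 2.848/400.0 = 0.007119.
m_1 − m_2 = −2.5 log₁₀(0.007119) = 5.37.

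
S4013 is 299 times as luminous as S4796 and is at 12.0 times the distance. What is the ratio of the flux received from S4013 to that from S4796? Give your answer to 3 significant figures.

F = L/(4πd²), so F_S4013/F_S4796 = (L_S4013/L_S4796) / (d_S4013/d_S4796)²
= 299 / (12.0)² = 299 / 144.0 = 2.076.

2.08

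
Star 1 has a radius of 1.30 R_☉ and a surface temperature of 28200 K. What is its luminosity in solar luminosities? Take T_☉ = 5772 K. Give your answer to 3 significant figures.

963 solar luminosities

L/L_☉ = (R/R_☉)² (T/T_☉)⁴ = (1.30)² × (28200/5772)⁴
       = 1.690 × (4.886)⁴ = 1.690 × 569.8 = 962.9.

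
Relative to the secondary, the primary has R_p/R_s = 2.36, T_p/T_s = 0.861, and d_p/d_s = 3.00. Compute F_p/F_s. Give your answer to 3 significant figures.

L_p/L_s = (R_p/R_s)²(T_p/T_s)⁴ = (2.36)² × (0.861)⁴ = 3.061.
F_p/F_s = (L_p/L_s)/(d_p/d_s)² = 3.061 / (3.00)² = 0.3401.

0.340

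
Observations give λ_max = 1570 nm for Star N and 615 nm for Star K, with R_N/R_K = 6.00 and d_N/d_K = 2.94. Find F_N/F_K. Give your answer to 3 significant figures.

Wien's law: T_N/T_K = λ_K/λ_N = 615/1570 = 0.3917.
L_N/L_K = (R_N/R_K)²(T_N/T_K)⁴ = (6.00)²(0.3917)⁴ = 0.8476.
F_N/F_K = (L_N/L_K)/(d_N/d_K)² = 0.8476/(2.94)² = 0.09806.

0.0981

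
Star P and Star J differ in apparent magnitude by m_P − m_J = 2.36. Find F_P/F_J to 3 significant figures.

0.114

F_P/F_J = 10^(−(m_P − m_J)/2.5) = 10^(-2.36/2.5) = 10^-0.944 = 0.1138.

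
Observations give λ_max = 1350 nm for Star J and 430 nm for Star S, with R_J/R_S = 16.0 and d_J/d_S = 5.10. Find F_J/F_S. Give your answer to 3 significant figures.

Wien's law: T_J/T_S = λ_S/λ_J = 430/1350 = 0.3185.
L_J/L_S = (R_J/R_S)²(T_J/T_S)⁴ = (16.0)²(0.3185)⁴ = 2.635.
F_J/F_S = (L_J/L_S)/(d_J/d_S)² = 2.635/(5.10)² = 0.1013.

0.101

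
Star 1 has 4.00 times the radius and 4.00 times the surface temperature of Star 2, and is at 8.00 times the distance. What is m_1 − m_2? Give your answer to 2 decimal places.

-4.52

L_1/L_2 = (4.00)²(4.00)⁴ = 4096.
F_1/F_2 = (L_1/L_2)/(d_1/d_2)² = 4096/64.00 = 64.00.
m_1 − m_2 = −2.5 log₁₀(64.00) = -4.52.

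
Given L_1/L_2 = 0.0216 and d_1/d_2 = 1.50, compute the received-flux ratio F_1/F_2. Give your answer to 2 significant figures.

F = L/(4πd²), so F_1/F_2 = (L_1/L_2) / (d_1/d_2)²
= 0.0216 / (1.50)² = 0.0216 / 2.250 = 0.009600.

0.0096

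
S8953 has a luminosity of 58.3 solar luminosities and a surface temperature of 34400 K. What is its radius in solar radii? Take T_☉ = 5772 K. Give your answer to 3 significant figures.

0.215 solar radii

R/R_☉ = √(L/L_☉) / (T/T_☉)² = √(58.3) / (5.960)²
       = 7.635 / 35.52 = 0.2150.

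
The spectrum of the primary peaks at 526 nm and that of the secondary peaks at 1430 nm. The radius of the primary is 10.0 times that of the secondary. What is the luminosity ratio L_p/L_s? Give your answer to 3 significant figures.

5.46×10^3

Wien's law gives T ∝ 1/λ_max, so T_p/T_s = λ_s/λ_p = 1430/526 = 2.719.
Then L ∝ R²T⁴ gives L_p/L_s = (10.0)² × (2.719)⁴ = 100.0 × 54.63 = 5463.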